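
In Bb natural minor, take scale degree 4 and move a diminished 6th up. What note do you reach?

Cbb

Scale degree 4 of Bb natural minor is Eb.
A diminished sixth (7 semitones) above Eb lands on the letter C, giving Cbb.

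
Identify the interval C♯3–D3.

minor second

Counting letters C–D gives a second.
C#→D = 1 semitone, 1 narrower than the major second (2), so minor.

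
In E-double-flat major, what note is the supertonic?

Fb

Degree 2 takes the letter 1 step above E, which is F.
In major, degree 2 sits 2 semitones above the tonic. Ebb + 2 semitones is pitch class 4, spelled on F as Fb.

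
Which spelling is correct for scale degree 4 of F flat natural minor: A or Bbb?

Bbb

Each scale degree takes a distinct letter name. Degree 4 of a scale on F must use the letter B.
Bbb and A are enharmonically the same pitch, but only Bbb uses the letter B, so it is the correct spelling here.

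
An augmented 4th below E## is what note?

E down a perfect fourth is B, so the target letter is B.
From E##, an augmented fourth is 6 semitones down: B#.

B#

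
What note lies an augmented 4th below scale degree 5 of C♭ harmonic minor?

Dbb

Scale degree 5 of Cb harmonic minor is Gb.
An augmented fourth (6 semitones) below Gb lands on the letter D, giving Dbb.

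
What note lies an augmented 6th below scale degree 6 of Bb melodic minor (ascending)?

Bbb

Scale degree 6 of Bb melodic minor (ascending) is G.
An augmented sixth (10 semitones) below G lands on the letter B, giving Bbb.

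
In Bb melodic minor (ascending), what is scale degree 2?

C

Degree 2 takes the letter 1 step above B, which is C.
In melodic minor (ascending), degree 2 sits 2 semitones above the tonic. Bb + 2 semitones is pitch class 0, spelled on C as C.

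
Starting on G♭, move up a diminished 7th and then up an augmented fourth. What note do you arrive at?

Bbb

A diminished seventh up from Gb is Fbb (letter F, 9 semitones up).
An augmented fourth up from Fbb is Bbb (letter B, 6 semitones up).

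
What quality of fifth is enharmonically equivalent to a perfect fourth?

doubly diminished

A perfect fourth spans 5 semitones.
A fifth spanning 5 semitones is doubly diminished (the perfect fifth is 7).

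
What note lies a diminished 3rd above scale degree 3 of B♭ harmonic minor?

Fbb

Scale degree 3 of Bb harmonic minor is Db.
A diminished third (2 semitones) above Db lands on the letter F, giving Fbb.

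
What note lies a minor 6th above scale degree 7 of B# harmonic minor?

F##

Scale degree 7 of B# harmonic minor is A##.
A minor sixth (8 semitones) above A## lands on the letter F, giving F##.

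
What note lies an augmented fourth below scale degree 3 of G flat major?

Scale degree 3 of Gb major is Bb.
An augmented fourth (6 semitones) below Bb lands on the letter F, giving Fb.

Fb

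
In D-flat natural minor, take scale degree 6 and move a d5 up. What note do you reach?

Fbb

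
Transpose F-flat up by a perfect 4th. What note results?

Bbb

F up a perfect fourth is Bb, so the target letter is B.
From Fb, a perfect fourth is 5 semitones up: Bbb.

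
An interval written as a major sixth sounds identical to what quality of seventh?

diminished

A major sixth spans 9 semitones.
A seventh spanning 9 semitones is diminished (the major seventh is 11).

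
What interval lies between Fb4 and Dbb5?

minor sixth

The letter names run F→D, a span of 5 letter steps, so the interval is some kind of sixth.
Fb to Dbb is 8 semitones. A major sixth is 9, so 8 makes it minor.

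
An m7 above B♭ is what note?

A seventh above B lands on the letter A.
A minor seventh spans 10 semitones, so Bb moves to pitch class 8. On the letter A that is Ab.

Ab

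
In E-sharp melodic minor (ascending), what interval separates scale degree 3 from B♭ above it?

Scale degree 3 of E# melodic minor (ascending) is G#.
G# up to Bb: letters G→B make it a third; 2 semitones makes it diminished.

diminished third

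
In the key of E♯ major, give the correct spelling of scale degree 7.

D##

Degree 7 takes the letter 6 steps above E, which is D.
In major, degree 7 sits 11 semitones above the tonic. E# + 11 semitones is pitch class 4, spelled on D as D##.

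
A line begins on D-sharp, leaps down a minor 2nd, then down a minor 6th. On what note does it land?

A minor second down from D# is C## (letter C, 1 semitone down).
A minor sixth down from C## is E## (letter E, 8 semitones down).

E##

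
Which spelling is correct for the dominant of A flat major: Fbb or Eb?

Each scale degree takes a distinct letter name. Degree 5 of a scale on A must use the letter E.
Eb and Fbb are enharmonically the same pitch, but only Eb uses the letter E, so it is the correct spelling here.

Eb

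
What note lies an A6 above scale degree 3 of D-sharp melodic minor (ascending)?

Scale degree 3 of D# melodic minor (ascending) is F#.
An augmented sixth (10 semitones) above F# lands on the letter D, giving D##.

D##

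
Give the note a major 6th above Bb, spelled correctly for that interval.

B up a major sixth is G#, so the target letter is G.
From Bb, a major sixth is 9 semitones up: G.

G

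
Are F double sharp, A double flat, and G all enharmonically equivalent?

Yes

F## is pitch class 7; Abb is pitch class 7; G is pitch class 7.
All spellings map to pitch class 7, so they are enharmonically equivalent.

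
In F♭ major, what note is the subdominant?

Bbb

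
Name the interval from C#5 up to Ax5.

The letter names run C→A, a span of 5 letter steps, so the interval is some kind of sixth.
C# to A## is 10 semitones. A major sixth is 9, so 10 makes it augmented.

augmented sixth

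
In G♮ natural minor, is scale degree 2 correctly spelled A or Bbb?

Each scale degree takes a distinct letter name. Degree 2 of a scale on G must use the letter A.
A and Bbb are enharmonically the same pitch, but only A uses the letter A, so it is the correct spelling here.

A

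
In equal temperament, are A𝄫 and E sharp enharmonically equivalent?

Two spellings are enharmonically equivalent only if they share a pitch class.
Here Abb → 7, E# → 5; 5 ≠ 7, so they are not.

No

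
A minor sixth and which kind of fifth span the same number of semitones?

augmented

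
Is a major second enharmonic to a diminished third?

Yes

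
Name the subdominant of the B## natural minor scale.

E##

Degree 4 takes the letter 3 steps above B, which is E.
In natural minor, degree 4 sits 5 semitones above the tonic. B## + 5 semitones is pitch class 6, spelled on E as E##.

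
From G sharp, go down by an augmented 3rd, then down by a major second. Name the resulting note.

Db

An augmented third down from G# is Eb (letter E, 5 semitones down).
A major second down from Eb is Db (letter D, 2 semitones down).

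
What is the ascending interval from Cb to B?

augmented seventh

Counting letters C–D–E–F–G–A–B gives a seventh.
Cb→B = 12 semitones, 1 wider than the major seventh (11), so augmented.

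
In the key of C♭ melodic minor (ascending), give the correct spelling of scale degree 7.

The Cb melodic minor (ascending) scale runs Cb Db Ebb Fb Gb Ab Bb.
Degree 7 is Bb.

Bb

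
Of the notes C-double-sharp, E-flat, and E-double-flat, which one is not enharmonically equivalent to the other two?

Eb

In 12-tone equal temperament, enharmonic equivalents share a pitch class. C## is pitch class 2; Eb is pitch class 3; Ebb is pitch class 2.
C## and Ebb share pitch class 2, while Eb is pitch class 3.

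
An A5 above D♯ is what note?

D up a perfect fifth is A, so the target letter is A.
From D#, an augmented fifth is 8 semitones up: A##.

A##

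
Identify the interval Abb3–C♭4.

major third

Counting letters A–B–C gives a third.
Abb→Cb = 4 semitones, exactly the major third.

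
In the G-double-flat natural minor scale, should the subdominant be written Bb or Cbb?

Cbb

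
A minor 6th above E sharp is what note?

E up a major sixth is C#, so the target letter is C.
From E#, a minor sixth is 8 semitones up: C#.

C#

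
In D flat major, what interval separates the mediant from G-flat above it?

The mediant of Db major is F.
F up to Gb: letters F→G make it a second; 1 semitone makes it minor.

minor second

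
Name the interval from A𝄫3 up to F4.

augmented sixth

Counting letters A–B–C–D–E–F gives a sixth.
Abb→F = 10 semitones, 1 wider than the major sixth (9), so augmented.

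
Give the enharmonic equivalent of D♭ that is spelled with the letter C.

Plain C sits 1 semitone below Db, so on the letter C the same pitch needs a sharp: C#.

C#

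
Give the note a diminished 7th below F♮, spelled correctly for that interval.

G#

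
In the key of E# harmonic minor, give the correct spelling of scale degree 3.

G#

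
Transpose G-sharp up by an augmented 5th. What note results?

A fifth above G lands on the letter D.
An augmented fifth spans 8 semitones, so G# moves to pitch class 4. On the letter D that is D##.

D##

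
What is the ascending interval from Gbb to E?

Counting letters G–A–B–C–D–E gives a sixth.
Gbb→E = 11 semitones, 2 wider than the major sixth (9), so doubly augmented.

doubly augmented sixth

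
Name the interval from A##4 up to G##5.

The letter names run A→G, a span of 6 letter steps, so the interval is some kind of seventh.
A## to G## is 10 semitones. A major seventh is 11, so 10 makes it minor.

minor seventh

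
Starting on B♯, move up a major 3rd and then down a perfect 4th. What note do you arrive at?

A##

A major third up from B# is D## (letter D, 4 semitones up).
A perfect fourth down from D## is A## (letter A, 5 semitones down).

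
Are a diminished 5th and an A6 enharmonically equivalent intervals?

A diminished fifth spans 6 semitones; an augmented sixth spans 10.
The spans differ, so they are not enharmonic equivalents.

No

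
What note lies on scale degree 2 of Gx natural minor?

A##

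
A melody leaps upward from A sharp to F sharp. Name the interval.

minor sixth

The letter names run A→F, a span of 5 letter steps, so the interval is some kind of sixth.
A# to F# is 8 semitones. A major sixth is 9, so 8 makes it minor.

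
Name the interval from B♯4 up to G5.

The letter names run B→G, a span of 5 letter steps, so the interval is some kind of sixth.
B# to G is 7 semitones. A major sixth is 9, so 7 makes it diminished.

diminished sixth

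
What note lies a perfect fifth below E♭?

A fifth below E lands on the letter A.
A perfect fifth spans 7 semitones, so Eb moves to pitch class 8. On the letter A that is Ab.

Ab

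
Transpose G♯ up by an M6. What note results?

E#

G up a major sixth is E, so the target letter is E.
From G#, a major sixth is 9 semitones up: E#.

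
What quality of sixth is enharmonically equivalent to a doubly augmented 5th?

A doubly augmented fifth spans 9 semitones.
A sixth spanning 9 semitones is major (the major sixth is 9).

major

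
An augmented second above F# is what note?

G##

F up a major second is G, so the target letter is G.
From F#, an augmented second is 3 semitones up: G##.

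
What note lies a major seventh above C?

A seventh above C lands on the letter B.
A major seventh spans 11 semitones, so C moves to pitch class 11. On the letter B that is B.

B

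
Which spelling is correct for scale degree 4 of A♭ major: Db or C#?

Db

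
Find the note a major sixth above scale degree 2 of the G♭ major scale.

Scale degree 2 of Gb major is Ab.
A major sixth (9 semitones) above Ab lands on the letter F, giving F.

F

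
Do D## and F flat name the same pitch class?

D## = pitch class 4 and Fb = pitch class 4 — the same pitch class, so they are enharmonic equivalents.

Yes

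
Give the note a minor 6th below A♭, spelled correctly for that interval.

C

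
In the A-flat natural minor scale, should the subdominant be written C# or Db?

Db

Each scale degree takes a distinct letter name. Degree 4 of a scale on A must use the letter D.
Db and C# are enharmonically the same pitch, but only Db uses the letter D, so it is the correct spelling here.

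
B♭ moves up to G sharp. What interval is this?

augmented sixth

The letter names run B→G, a span of 5 letter steps, so the interval is some kind of sixth.
Bb to G# is 10 semitones. A major sixth is 9, so 10 makes it augmented.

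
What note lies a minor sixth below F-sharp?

F down a major sixth is Ab, so the target letter is A.
From F#, a minor sixth is 8 semitones down: A#.

A#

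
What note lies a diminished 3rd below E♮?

C##

E down a major third is C, so the target letter is C.
From E, a diminished third is 2 semitones down: C##.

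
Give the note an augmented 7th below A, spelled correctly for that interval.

A down a major seventh is Bb, so the target letter is B.
From A, an augmented seventh is 12 semitones down: Bbb.

Bbb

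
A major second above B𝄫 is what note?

Cb

A second above B lands on the letter C.
A major second spans 2 semitones, so Bbb moves to pitch class 11. On the letter C that is Cb.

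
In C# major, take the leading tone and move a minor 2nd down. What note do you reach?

A##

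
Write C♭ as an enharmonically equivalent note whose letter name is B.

Plain B sits at the same pitch as Cb, so on the letter B the same pitch needs a natural: B.

B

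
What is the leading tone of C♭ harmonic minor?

The Cb harmonic minor scale runs Cb Db Ebb Fb Gb Abb Bb.
Degree 7 is Bb.

Bb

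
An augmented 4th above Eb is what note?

A fourth above E lands on the letter A.
An augmented fourth spans 6 semitones, so Eb moves to pitch class 9. On the letter A that is A.

A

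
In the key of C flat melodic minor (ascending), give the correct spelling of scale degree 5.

Gb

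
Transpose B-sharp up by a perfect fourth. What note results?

E#

A fourth above B lands on the letter E.
A perfect fourth spans 5 semitones, so B# moves to pitch class 5. On the letter E that is E#.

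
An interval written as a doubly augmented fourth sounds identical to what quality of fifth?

A doubly augmented fourth spans 7 semitones.
A fifth spanning 7 semitones is perfect (the perfect fifth is 7).

perfect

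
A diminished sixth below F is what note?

F down a major sixth is Ab, so the target letter is A.
From F, a diminished sixth is 7 semitones down: A#.

A#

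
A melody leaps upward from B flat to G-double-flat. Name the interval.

diminished sixth

Counting letters B–C–D–E–F–G gives a sixth.
Bb→Gbb = 7 semitones, 2 narrower than the major sixth (9), so diminished.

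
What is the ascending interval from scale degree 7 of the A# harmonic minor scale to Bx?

Scale degree 7 of A# harmonic minor is G##.
G## up to B##: letters G→B make it a third; 4 semitones makes it major.

major third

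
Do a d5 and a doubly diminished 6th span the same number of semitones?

Yes

A diminished fifth spans 6 semitones; a doubly diminished sixth spans 6.
They are enharmonically equivalent.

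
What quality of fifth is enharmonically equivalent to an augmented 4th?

An augmented fourth spans 6 semitones.
A fifth spanning 6 semitones is diminished (the perfect fifth is 7).

diminished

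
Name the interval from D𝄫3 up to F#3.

doubly augmented third

Counting letters D–E–F gives a third.
Dbb→F# = 6 semitones, 2 wider than the major third (4), so doubly augmented.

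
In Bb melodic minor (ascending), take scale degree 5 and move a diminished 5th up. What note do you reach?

Cb

Scale degree 5 of Bb melodic minor (ascending) is F.
A diminished fifth (6 semitones) above F lands on the letter C, giving Cb.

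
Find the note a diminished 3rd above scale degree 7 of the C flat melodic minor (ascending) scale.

Scale degree 7 of Cb melodic minor (ascending) is Bb.
A diminished third (2 semitones) above Bb lands on the letter D, giving Dbb.

Dbb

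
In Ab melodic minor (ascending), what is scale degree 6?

Degree 6 takes the letter 5 steps above A, which is F.
In melodic minor (ascending), degree 6 sits 9 semitones above the tonic. Ab + 9 semitones is pitch class 5, spelled on F as F.

F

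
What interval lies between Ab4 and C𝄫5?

diminished third

The letter names run A→C, a span of 2 letter steps, so the interval is some kind of third.
Ab to Cbb is 2 semitones. A major third is 4, so 2 makes it diminished.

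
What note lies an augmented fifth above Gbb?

A fifth above G lands on the letter D.
An augmented fifth spans 8 semitones, so Gbb moves to pitch class 1. On the letter D that is Db.

Db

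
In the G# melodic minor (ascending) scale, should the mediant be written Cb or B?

B

Each scale degree takes a distinct letter name. Degree 3 of a scale on G must use the letter B.
B and Cb are enharmonically the same pitch, but only B uses the letter B, so it is the correct spelling here.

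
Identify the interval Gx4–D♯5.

diminished fifth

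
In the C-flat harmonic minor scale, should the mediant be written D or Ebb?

Ebb

Each scale degree takes a distinct letter name. Degree 3 of a scale on C must use the letter E.
Ebb and D are enharmonically the same pitch, but only Ebb uses the letter E, so it is the correct spelling here.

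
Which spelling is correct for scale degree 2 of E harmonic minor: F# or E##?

Each scale degree takes a distinct letter name. Degree 2 of a scale on E must use the letter F.
F# and E## are enharmonically the same pitch, but only F# uses the letter F, so it is the correct spelling here.

F#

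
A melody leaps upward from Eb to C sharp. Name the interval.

augmented sixth

The letter names run E→C, a span of 5 letter steps, so the interval is some kind of sixth.
Eb to C# is 10 semitones. A major sixth is 9, so 10 makes it augmented.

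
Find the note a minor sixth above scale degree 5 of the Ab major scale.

Cb

Scale degree 5 of Ab major is Eb.
A minor sixth (8 semitones) above Eb lands on the letter C, giving Cb.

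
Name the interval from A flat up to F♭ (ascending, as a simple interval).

Counting letters A–B–C–D–E–F gives a sixth.
Ab→Fb = 8 semitones, 1 narrower than the major sixth (9), so minor.

minor sixth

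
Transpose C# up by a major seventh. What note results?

A seventh above C lands on the letter B.
A major seventh spans 11 semitones, so C# moves to pitch class 0. On the letter B that is B#.

B#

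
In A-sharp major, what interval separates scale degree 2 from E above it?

diminished fourth

Scale degree 2 of A# major is B#.
B# up to E: letters B→E make it a fourth; 4 semitones makes it diminished.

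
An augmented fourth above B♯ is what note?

B up a perfect fourth is E, so the target letter is E.
From B#, an augmented fourth is 6 semitones up: E##.

E##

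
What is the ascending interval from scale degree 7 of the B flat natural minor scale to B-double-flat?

Scale degree 7 of Bb natural minor is Ab.
Ab up to Bbb: letters A→B make it a second; 1 semitone makes it minor.

minor second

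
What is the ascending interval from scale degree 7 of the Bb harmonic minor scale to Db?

diminished fourth

Scale degree 7 of Bb harmonic minor is A.
A up to Db: letters A→D make it a fourth; 4 semitones makes it diminished.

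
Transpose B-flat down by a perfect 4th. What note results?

F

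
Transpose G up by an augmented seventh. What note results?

A seventh above G lands on the letter F.
An augmented seventh spans 12 semitones, so G moves to pitch class 7. On the letter F that is F##.

F##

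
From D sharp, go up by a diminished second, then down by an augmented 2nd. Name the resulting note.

A diminished second up from D# is Eb (letter E, 0 semitones up).
An augmented second down from Eb is Dbb (letter D, 3 semitones down).

Dbb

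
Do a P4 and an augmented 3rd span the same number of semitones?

A perfect fourth spans 5 semitones; an augmented third spans 5.
They are enharmonically equivalent.

Yes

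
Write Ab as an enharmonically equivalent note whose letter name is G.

G#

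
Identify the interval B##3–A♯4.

diminished seventh

The letter names run B→A, a span of 6 letter steps, so the interval is some kind of seventh.
B## to A# is 9 semitones. A major seventh is 11, so 9 makes it diminished.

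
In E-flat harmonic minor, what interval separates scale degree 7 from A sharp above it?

augmented fifth

Scale degree 7 of Eb harmonic minor is D.
D up to A#: letters D→A make it a fifth; 8 semitones makes it augmented.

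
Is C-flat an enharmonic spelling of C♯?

No

Two spellings are enharmonically equivalent only if they share a pitch class.
Here Cb → 11, C# → 1; 1 ≠ 11, so they are not.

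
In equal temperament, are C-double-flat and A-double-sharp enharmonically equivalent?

Cbb is pitch class 10; A## is pitch class 11.
The pitch classes differ (10 vs. 11), so they are not enharmonic equivalents.

No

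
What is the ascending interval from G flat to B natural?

Counting letters G–A–B gives a third.
Gb→B = 5 semitones, 1 wider than the major third (4), so augmented.

augmented third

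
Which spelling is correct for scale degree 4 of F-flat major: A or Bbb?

Bbb

Each scale degree takes a distinct letter name. Degree 4 of a scale on F must use the letter B.
Bbb and A are enharmonically the same pitch, but only Bbb uses the letter B, so it is the correct spelling here.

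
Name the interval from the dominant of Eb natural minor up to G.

The dominant of Eb natural minor is Bb.
Bb up to G: letters B→G make it a sixth; 9 semitones makes it major.

major sixth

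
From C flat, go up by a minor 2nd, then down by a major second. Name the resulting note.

Cbb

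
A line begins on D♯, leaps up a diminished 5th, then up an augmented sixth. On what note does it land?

A diminished fifth up from D# is A (letter A, 6 semitones up).
An augmented sixth up from A is F## (letter F, 10 semitones up).

F##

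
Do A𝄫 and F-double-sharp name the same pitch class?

Abb = pitch class 7 and F## = pitch class 7 — the same pitch class, so they are enharmonic equivalents.

Yes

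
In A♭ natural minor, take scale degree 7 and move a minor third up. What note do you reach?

Scale degree 7 of Ab natural minor is Gb.
A minor third (3 semitones) above Gb lands on the letter B, giving Bbb.

Bbb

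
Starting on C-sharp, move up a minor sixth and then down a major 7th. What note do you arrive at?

Bb

A minor sixth up from C# is A (letter A, 8 semitones up).
A major seventh down from A is Bb (letter B, 11 semitones down).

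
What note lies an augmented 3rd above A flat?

A third above A lands on the letter C.
An augmented third spans 5 semitones, so Ab moves to pitch class 1. On the letter C that is C#.

C#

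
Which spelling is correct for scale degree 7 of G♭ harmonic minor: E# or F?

Each scale degree takes a distinct letter name. Degree 7 of a scale on G must use the letter F.
F and E# are enharmonically the same pitch, but only F uses the letter F, so it is the correct spelling here.

F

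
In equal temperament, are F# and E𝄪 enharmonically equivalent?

Yes

F# = pitch class 6 and E## = pitch class 6 — the same pitch class, so they are enharmonic equivalents.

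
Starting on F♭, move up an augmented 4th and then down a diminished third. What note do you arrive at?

An augmented fourth up from Fb is Bb (letter B, 6 semitones up).
A diminished third down from Bb is G# (letter G, 2 semitones down).

G#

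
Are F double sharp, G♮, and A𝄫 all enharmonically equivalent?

F## = pitch class 7 and G = pitch class 7 and Abb = pitch class 7 — the same pitch class, so they are enharmonic equivalents.

Yes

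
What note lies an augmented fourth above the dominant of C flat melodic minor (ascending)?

C

The dominant of Cb melodic minor (ascending) is Gb.
An augmented fourth (6 semitones) above Gb lands on the letter C, giving C.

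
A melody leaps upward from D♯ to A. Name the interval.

The letter names run D→A, a span of 4 letter steps, so the interval is some kind of fifth.
D# to A is 6 semitones. A perfect fifth is 7, so 6 makes it diminished.

diminished fifth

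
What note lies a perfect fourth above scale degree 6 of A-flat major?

Scale degree 6 of Ab major is F.
A perfect fourth (5 semitones) above F lands on the letter B, giving Bb.

Bb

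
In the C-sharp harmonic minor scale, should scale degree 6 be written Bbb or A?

Each scale degree takes a distinct letter name. Degree 6 of a scale on C must use the letter A.
A and Bbb are enharmonically the same pitch, but only A uses the letter A, so it is the correct spelling here.

A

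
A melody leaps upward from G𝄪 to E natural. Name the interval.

diminished sixth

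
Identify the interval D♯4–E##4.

augmented second

The letter names run D→E, a span of 1 letter step, so the interval is some kind of second.
D# to E## is 3 semitones. A major second is 2, so 3 makes it augmented.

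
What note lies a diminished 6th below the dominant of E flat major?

The dominant of Eb major is Bb.
A diminished sixth (7 semitones) below Bb lands on the letter D, giving D#.

D#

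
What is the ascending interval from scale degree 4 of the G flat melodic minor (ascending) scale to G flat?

perfect fifth

Scale degree 4 of Gb melodic minor (ascending) is Cb.
Cb up to Gb: letters C→G make it a fifth; 7 semitones makes it perfect.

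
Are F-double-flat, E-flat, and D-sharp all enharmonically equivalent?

Yes

Fbb is pitch class 3; Eb is pitch class 3; D# is pitch class 3.
All spellings map to pitch class 3, so they are enharmonically equivalent.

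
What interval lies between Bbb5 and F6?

augmented fifth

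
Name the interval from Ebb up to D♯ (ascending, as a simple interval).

doubly augmented seventh

Counting letters E–F–G–A–B–C–D gives a seventh.
Ebb→D# = 13 semitones, 2 wider than the major seventh (11), so doubly augmented.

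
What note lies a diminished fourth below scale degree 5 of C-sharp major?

Scale degree 5 of C# major is G#.
A diminished fourth (4 semitones) below G# lands on the letter D, giving D##.

D##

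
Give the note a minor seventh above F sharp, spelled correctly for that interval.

E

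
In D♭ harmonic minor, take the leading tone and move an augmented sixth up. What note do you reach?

The leading tone of Db harmonic minor is C.
An augmented sixth (10 semitones) above C lands on the letter A, giving A#.

A#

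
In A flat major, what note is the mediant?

C

The Ab major scale runs Ab Bb C Db Eb F G.
Degree 3 is C.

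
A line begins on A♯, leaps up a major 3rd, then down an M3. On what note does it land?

A major third up from A# is C## (letter C, 4 semitones up).
A major third down from C## is A# (letter A, 4 semitones down).

A#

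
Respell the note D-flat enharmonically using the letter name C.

Plain C sits 1 semitone below Db, so on the letter C the same pitch needs a sharp: C#.

C#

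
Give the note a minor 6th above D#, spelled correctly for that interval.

A sixth above D lands on the letter B.
A minor sixth spans 8 semitones, so D# moves to pitch class 11. On the letter B that is B.

B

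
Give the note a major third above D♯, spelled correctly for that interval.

D up a major third is F#, so the target letter is F.
From D#, a major third is 4 semitones up: F##.

F##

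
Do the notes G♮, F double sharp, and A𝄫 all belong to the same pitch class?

G = pitch class 7 and F## = pitch class 7 and Abb = pitch class 7 — the same pitch class, so they are enharmonic equivalents.

Yes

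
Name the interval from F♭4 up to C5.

augmented fifth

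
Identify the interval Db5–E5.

Counting letters D–E gives a second.
Db→E = 3 semitones, 1 wider than the major second (2), so augmented.

augmented second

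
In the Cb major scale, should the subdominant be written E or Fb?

Fb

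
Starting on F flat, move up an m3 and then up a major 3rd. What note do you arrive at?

Cb

A minor third up from Fb is Abb (letter A, 3 semitones up).
A major third up from Abb is Cb (letter C, 4 semitones up).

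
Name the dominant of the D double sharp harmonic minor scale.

A##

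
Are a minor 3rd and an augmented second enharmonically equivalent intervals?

A minor third spans 3 semitones; an augmented second spans 3.
They are enharmonically equivalent.

Yes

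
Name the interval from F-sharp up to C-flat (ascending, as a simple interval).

Counting letters F–G–A–B–C gives a fifth.
F#→Cb = 5 semitones, 2 narrower than the perfect fifth (7), so doubly diminished.

doubly diminished fifth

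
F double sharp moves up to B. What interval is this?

Counting letters F–G–A–B gives a fourth.
F##→B = 4 semitones, 1 narrower than the perfect fourth (5), so diminished.

diminished fourth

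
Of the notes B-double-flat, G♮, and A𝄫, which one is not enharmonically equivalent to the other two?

Bbb

In 12-tone equal temperament, enharmonic equivalents share a pitch class. Bbb is pitch class 9; G is pitch class 7; Abb is pitch class 7.
G and Abb share pitch class 7, while Bbb is pitch class 9.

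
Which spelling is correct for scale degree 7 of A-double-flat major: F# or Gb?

Gb

Each scale degree takes a distinct letter name. Degree 7 of a scale on A must use the letter G.
Gb and F# are enharmonically the same pitch, but only Gb uses the letter G, so it is the correct spelling here.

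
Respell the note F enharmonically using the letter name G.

F is pitch class 5. The letter G alone is pitch class 7.
To reach pitch class 5 from G requires an offset of -2 semitones, i.e. double flat: Gbb.

Gbb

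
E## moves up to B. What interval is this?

doubly diminished fifth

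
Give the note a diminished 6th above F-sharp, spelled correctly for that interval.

A sixth above F lands on the letter D.
A diminished sixth spans 7 semitones, so F# moves to pitch class 1. On the letter D that is Db.

Db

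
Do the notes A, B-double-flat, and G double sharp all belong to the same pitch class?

A is pitch class 9; Bbb is pitch class 9; G## is pitch class 9.
All spellings map to pitch class 9, so they are enharmonically equivalent.

Yes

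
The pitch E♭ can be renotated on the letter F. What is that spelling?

Plain F sits 2 semitones above Eb, so on the letter F the same pitch needs a double flat: Fbb.

Fbb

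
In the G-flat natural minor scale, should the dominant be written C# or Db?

Db

Each scale degree takes a distinct letter name. Degree 5 of a scale on G must use the letter D.
Db and C# are enharmonically the same pitch, but only Db uses the letter D, so it is the correct spelling here.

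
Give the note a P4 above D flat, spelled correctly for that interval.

Gb

A fourth above D lands on the letter G.
A perfect fourth spans 5 semitones, so Db moves to pitch class 6. On the letter G that is Gb.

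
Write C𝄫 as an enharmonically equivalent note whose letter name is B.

Bb

Cbb is pitch class 10. The letter B alone is pitch class 11.
To reach pitch class 10 from B requires an offset of -1 semitone, i.e. flat: Bb.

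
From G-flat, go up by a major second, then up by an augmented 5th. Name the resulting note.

E

A major second up from Gb is Ab (letter A, 2 semitones up).
An augmented fifth up from Ab is E (letter E, 8 semitones up).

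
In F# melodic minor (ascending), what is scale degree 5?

The F# melodic minor (ascending) scale runs F# G# A B C# D# E#.
Degree 5 is C#.

C#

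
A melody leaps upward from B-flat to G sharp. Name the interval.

The letter names run B→G, a span of 5 letter steps, so the interval is some kind of sixth.
Bb to G# is 10 semitones. A major sixth is 9, so 10 makes it augmented.

augmented sixth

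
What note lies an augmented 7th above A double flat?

G

A up a major seventh is G#, so the target letter is G.
From Abb, an augmented seventh is 12 semitones up: G.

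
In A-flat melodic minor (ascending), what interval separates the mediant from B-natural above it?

The mediant of Ab melodic minor (ascending) is Cb.
Cb up to B: letters C→B make it a seventh; 12 semitones makes it augmented.

augmented seventh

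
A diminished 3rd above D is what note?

Fb

D up a major third is F#, so the target letter is F.
From D, a diminished third is 2 semitones up: Fb.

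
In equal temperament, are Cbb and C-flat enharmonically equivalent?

No

Cbb is pitch class 10; Cb is pitch class 11.
The pitch classes differ (10 vs. 11), so they are not enharmonic equivalents.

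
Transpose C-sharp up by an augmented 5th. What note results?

A fifth above C lands on the letter G.
An augmented fifth spans 8 semitones, so C# moves to pitch class 9. On the letter G that is G##.

G##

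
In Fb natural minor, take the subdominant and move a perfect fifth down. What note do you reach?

Ebb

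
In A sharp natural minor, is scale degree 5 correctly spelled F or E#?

E#

Each scale degree takes a distinct letter name. Degree 5 of a scale on A must use the letter E.
E# and F are enharmonically the same pitch, but only E# uses the letter E, so it is the correct spelling here.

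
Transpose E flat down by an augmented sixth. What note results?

Gbb

A sixth below E lands on the letter G.
An augmented sixth spans 10 semitones, so Eb moves to pitch class 5. On the letter G that is Gbb.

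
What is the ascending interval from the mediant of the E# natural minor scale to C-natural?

diminished fourth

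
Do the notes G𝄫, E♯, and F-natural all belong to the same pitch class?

Yes

Gbb = pitch class 5 and E# = pitch class 5 and F = pitch class 5 — the same pitch class, so they are enharmonic equivalents.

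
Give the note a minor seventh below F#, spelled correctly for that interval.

F down a major seventh is Gb, so the target letter is G.
From F#, a minor seventh is 10 semitones down: G#.

G#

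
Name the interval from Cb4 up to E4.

Counting letters C–D–E gives a third.
Cb→E = 5 semitones, 1 wider than the major third (4), so augmented.

augmented third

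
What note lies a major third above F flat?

Ab

F up a major third is A, so the target letter is A.
From Fb, a major third is 4 semitones up: Ab.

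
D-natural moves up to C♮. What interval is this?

The letter names run D→C, a span of 6 letter steps, so the interval is some kind of seventh.
D to C is 10 semitones. A major seventh is 11, so 10 makes it minor.

minor seventh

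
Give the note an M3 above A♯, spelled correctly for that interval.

C##

A third above A lands on the letter C.
A major third spans 4 semitones, so A# moves to pitch class 2. On the letter C that is C##.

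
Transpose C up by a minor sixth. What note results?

Ab

C up a major sixth is A, so the target letter is A.
From C, a minor sixth is 8 semitones up: Ab.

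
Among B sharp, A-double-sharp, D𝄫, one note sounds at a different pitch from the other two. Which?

In 12-tone equal temperament, enharmonic equivalents share a pitch class. B# is pitch class 0; A## is pitch class 11; Dbb is pitch class 0.
B# and Dbb share pitch class 0, while A## is pitch class 11.

A##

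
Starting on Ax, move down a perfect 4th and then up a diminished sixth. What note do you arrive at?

A perfect fourth down from A## is E## (letter E, 5 semitones down).
A diminished sixth up from E## is C# (letter C, 7 semitones up).

C#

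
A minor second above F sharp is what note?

G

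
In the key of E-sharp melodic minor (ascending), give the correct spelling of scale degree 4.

A#

The E# melodic minor (ascending) scale runs E# F## G# A# B# C## D##.
Degree 4 is A#.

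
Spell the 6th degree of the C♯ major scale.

A#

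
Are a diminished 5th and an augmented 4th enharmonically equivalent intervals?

A diminished fifth spans 6 semitones; an augmented fourth spans 6.
They are enharmonically equivalent.

Yes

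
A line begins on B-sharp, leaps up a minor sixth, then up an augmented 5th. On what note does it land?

D##

A minor sixth up from B# is G# (letter G, 8 semitones up).
An augmented fifth up from G# is D## (letter D, 8 semitones up).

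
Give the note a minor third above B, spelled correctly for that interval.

A third above B lands on the letter D.
A minor third spans 3 semitones, so B moves to pitch class 2. On the letter D that is D.

D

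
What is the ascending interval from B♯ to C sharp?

Counting letters B–C gives a second.
B#→C# = 1 semitone, 1 narrower than the major second (2), so minor.

minor second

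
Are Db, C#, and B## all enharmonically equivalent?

Db = pitch class 1 and C# = pitch class 1 and B## = pitch class 1 — the same pitch class, so they are enharmonic equivalents.

Yes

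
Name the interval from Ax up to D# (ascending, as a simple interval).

Counting letters A–B–C–D gives a fourth.
A##→D# = 4 semitones, 1 narrower than the perfect fourth (5), so diminished.

diminished fourth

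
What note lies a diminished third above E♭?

E up a major third is G#, so the target letter is G.
From Eb, a diminished third is 2 semitones up: Gbb.

Gbb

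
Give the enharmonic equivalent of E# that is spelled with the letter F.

F

E# is pitch class 5. The letter F alone is pitch class 5.
Pitch class 5 on F needs no accidental: F.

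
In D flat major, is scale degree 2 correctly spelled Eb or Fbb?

Eb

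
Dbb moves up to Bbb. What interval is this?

Counting letters D–E–F–G–A–B gives a sixth.
Dbb→Bbb = 9 semitones, exactly the major sixth.

major sixth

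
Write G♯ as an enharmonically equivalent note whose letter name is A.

Ab

G# is pitch class 8. The letter A alone is pitch class 9.
To reach pitch class 8 from A requires an offset of -1 semitone, i.e. flat: Ab.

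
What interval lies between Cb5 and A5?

augmented sixth

Counting letters C–D–E–F–G–A gives a sixth.
Cb→A = 10 semitones, 1 wider than the major sixth (9), so augmented.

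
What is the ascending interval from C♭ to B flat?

major seventh

Counting letters C–D–E–F–G–A–B gives a seventh.
Cb→Bb = 11 semitones, exactly the major seventh.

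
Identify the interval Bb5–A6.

Counting letters B–C–D–E–F–G–A gives a seventh.
Bb→A = 11 semitones, exactly the major seventh.

major seventh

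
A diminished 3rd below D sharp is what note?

B##

D down a major third is Bb, so the target letter is B.
From D#, a diminished third is 2 semitones down: B##.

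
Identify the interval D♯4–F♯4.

Counting letters D–E–F gives a third.
D#→F# = 3 semitones, 1 narrower than the major third (4), so minor.

minor third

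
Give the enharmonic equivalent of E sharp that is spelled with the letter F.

F

E# is pitch class 5. The letter F alone is pitch class 5.
Pitch class 5 on F needs no accidental: F.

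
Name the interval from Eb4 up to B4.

augmented fifth

The letter names run E→B, a span of 4 letter steps, so the interval is some kind of fifth.
Eb to B is 8 semitones. A perfect fifth is 7, so 8 makes it augmented.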